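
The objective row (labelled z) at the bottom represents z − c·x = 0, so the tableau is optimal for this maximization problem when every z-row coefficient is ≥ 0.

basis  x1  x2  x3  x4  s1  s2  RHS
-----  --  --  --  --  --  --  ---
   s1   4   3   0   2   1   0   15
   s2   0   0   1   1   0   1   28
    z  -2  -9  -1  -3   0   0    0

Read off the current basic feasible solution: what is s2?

28

s2 is basic (row 2); its value is the RHS of that row, 28.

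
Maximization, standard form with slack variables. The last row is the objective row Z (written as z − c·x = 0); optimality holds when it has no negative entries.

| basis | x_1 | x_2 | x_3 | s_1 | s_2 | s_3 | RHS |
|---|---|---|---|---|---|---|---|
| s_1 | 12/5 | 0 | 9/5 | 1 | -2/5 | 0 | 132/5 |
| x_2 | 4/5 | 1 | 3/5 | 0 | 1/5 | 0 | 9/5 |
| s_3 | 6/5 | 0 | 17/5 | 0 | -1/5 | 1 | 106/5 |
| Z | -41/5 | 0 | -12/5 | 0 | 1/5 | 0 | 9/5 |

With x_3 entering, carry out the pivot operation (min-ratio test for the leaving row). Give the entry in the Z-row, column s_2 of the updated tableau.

1

Ratio test on column x_3 — row 1: (132/5)/(9/5) = 44/3; row 2: (9/5)/(3/5) = 3; row 3: (106/5)/(17/5) = 106/17. Minimum is 3 at row 2 (x_2 leaves); pivot element 3/5.
Divide row 2 by 3/5; eliminate column x_3 from the other rows.
Z-row update in column s_2: 1/5 − (-12/5)·(1/3) = 1.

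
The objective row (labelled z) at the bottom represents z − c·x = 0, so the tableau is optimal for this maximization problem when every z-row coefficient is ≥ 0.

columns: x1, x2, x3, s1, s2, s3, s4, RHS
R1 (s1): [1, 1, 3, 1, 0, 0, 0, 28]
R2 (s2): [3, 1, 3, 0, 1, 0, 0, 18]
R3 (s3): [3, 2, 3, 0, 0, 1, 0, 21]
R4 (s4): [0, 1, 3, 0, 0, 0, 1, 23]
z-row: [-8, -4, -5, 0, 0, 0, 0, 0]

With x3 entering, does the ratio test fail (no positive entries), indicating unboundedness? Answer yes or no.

no

Column x3 has positive entries in row(s) 1, 2, 3, 4, so the ratio test bounds it — not unbounded.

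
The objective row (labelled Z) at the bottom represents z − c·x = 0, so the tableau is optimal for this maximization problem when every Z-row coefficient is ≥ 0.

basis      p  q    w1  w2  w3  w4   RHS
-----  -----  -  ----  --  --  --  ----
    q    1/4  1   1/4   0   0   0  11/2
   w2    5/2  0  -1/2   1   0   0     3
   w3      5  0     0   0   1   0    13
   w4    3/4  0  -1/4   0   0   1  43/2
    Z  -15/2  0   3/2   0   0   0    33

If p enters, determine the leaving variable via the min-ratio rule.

w2

Column p entries and ratios — q: (11/2)/(1/4) = 22; w2: 3/(5/2) = 6/5; w3: 13/5 = 13/5; w4: (43/2)/(3/4) = 86/3.
Smallest ratio is 6/5 in the row of w2, so w2 leaves.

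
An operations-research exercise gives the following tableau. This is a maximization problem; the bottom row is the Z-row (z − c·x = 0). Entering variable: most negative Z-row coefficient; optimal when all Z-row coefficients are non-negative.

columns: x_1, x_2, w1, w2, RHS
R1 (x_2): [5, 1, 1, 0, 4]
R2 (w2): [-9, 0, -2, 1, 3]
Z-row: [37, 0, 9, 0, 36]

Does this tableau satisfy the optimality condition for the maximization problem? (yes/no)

Every Z-row coefficient is ≥ 0, so the tableau is optimal.

yes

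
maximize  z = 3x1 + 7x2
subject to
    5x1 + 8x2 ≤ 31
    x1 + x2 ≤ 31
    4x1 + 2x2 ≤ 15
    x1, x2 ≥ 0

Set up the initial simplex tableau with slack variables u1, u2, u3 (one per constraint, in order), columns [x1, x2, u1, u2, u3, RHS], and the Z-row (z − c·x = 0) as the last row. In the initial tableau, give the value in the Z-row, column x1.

The Z-row carries the negated objective coefficients: the x1 entry is -3.

-3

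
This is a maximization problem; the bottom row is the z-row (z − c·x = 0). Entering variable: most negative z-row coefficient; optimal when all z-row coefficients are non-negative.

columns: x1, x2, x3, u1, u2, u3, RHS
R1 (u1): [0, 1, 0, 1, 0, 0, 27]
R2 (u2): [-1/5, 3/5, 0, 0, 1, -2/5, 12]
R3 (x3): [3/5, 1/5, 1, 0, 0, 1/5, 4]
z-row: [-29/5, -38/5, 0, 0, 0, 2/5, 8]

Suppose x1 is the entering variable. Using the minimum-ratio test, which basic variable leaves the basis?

x3

Column x1 entries and ratios — u1: 0 ≤ 0, skip; u2: -1/5 ≤ 0, skip; x3: 4/(3/5) = 20/3.
Smallest ratio is 20/3 in the row of x3, so x3 leaves.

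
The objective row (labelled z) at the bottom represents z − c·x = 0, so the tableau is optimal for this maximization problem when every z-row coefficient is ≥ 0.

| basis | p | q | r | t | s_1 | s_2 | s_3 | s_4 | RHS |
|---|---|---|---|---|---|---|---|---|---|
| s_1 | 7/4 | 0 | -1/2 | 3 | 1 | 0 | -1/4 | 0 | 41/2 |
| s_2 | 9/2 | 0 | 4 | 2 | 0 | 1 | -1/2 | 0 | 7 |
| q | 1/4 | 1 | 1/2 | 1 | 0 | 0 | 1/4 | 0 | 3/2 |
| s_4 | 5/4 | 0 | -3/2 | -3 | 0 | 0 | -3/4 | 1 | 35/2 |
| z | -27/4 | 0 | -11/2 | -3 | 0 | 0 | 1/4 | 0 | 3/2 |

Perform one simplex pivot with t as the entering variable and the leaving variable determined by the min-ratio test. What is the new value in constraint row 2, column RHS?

4

Ratio test on column t — row 1: (41/2)/3 = 41/6; row 2: 7/2 = 7/2; row 3: (3/2)/1 = 3/2; row 4: entry -3 ≤ 0. Minimum is 3/2 at row 3 (q leaves); pivot element 1.
Divide row 3 by 1; eliminate column t from the other rows.
Row 2 update in column RHS: 7 − 2·(3/2) = 4.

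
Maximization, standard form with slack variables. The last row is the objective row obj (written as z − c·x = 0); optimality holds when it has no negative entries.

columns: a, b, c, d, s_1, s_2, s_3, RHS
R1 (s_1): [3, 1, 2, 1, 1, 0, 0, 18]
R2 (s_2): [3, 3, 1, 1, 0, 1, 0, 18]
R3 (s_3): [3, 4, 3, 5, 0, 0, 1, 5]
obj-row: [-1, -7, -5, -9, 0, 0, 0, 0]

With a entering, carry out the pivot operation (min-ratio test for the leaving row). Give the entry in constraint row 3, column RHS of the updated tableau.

5/3

Ratio test on column a — row 1: 18/3 = 6; row 2: 18/3 = 6; row 3: 5/3 = 5/3. Minimum is 5/3 at row 3 (s_3 leaves); pivot element 3.
Divide row 3 by 3; eliminate column a from the other rows.
In the new row 3, the RHS entry is the old entry divided by the pivot: 5/3 = 5/3.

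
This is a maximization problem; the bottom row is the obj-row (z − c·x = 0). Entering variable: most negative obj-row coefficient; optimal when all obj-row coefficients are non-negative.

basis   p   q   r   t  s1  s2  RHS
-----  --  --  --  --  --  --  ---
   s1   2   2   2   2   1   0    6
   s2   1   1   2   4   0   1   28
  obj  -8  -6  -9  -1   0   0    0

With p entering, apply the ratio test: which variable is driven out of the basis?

s1

Column p entries and ratios — s1: 6/2 = 3; s2: 28/1 = 28.
Smallest ratio is 3 in the row of s1, so s1 leaves.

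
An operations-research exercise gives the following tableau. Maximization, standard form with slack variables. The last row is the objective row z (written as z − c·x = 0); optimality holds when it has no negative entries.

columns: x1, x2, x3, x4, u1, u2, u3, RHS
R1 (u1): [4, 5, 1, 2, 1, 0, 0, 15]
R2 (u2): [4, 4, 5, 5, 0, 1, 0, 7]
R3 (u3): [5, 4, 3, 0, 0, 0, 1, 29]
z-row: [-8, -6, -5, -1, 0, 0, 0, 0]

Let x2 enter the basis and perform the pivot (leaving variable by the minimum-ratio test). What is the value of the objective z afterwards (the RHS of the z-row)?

Ratio test on column x2 — row 1: 15/5 = 3; row 2: 7/4 = 7/4; row 3: 29/4 = 29/4. Minimum is 7/4 at row 2 (u2 leaves); pivot element 4.
Pivot on row 2; the z-row RHS becomes 0 − (-6)·(7/4) = 21/2.

21/2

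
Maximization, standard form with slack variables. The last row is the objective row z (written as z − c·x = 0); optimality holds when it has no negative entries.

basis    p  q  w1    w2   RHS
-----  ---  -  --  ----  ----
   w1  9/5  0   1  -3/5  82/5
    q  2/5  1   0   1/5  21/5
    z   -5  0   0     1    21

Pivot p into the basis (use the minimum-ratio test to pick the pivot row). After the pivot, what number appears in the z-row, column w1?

Ratio test on column p — row 1: (82/5)/(9/5) = 82/9; row 2: (21/5)/(2/5) = 21/2. Minimum is 82/9 at row 1 (w1 leaves); pivot element 9/5.
Divide row 1 by 9/5; eliminate column p from the other rows.
z-row update in column w1: 0 − (-5)·(5/9) = 25/9.

25/9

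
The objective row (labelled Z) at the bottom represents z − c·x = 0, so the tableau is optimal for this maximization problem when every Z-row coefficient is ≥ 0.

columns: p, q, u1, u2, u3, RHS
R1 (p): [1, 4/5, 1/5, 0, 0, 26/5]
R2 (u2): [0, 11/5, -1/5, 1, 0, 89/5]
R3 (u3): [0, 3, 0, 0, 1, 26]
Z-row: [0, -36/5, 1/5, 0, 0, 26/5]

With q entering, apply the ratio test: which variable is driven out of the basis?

p

Column q entries and ratios — p: (26/5)/(4/5) = 13/2; u2: (89/5)/(11/5) = 89/11; u3: 26/3 = 26/3.
Smallest ratio is 13/2 in the row of p, so p leaves.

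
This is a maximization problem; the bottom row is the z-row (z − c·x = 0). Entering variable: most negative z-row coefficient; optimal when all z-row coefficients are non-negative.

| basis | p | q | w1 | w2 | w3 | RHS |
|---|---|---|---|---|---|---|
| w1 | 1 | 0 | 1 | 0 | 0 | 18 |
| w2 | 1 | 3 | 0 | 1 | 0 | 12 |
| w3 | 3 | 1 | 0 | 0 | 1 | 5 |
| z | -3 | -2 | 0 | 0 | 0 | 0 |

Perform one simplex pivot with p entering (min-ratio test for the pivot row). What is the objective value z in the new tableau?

Ratio test on column p — row 1: 18/1 = 18; row 2: 12/1 = 12; row 3: 5/3 = 5/3. Minimum is 5/3 at row 3 (w3 leaves); pivot element 3.
Pivot on row 3; the z-row RHS becomes 0 − (-3)·(5/3) = 5.

5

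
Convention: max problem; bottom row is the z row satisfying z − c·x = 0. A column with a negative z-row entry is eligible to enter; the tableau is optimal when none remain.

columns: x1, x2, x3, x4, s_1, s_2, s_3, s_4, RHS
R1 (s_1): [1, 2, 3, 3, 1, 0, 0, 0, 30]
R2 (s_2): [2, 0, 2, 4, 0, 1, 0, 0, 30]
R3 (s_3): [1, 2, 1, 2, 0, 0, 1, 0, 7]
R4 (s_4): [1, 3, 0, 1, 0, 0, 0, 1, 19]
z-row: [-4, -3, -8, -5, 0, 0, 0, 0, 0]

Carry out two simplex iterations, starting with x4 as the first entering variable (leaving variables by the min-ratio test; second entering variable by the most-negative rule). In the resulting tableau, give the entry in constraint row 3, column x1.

Ratio test on column x4 — row 1: 30/3 = 10; row 2: 30/4 = 15/2; row 3: 7/2 = 7/2; row 4: 19/1 = 19. Minimum is 7/2 at row 3 (s_3 leaves); pivot element 2.
Divide row 3 by 2; eliminate column x4 from the other rows.
Second iteration: most negative z-row entry is -11/2 in column x3, so x3 enters.
Ratio test on column x3 — row 1: (39/2)/(3/2) = 13; row 2: entry 0 ≤ 0; row 3: (7/2)/(1/2) = 7; row 4: entry -1/2 ≤ 0. Minimum is 7 at row 3 (x4 leaves); pivot element 1/2.
Divide row 3 by 1/2; eliminate column x3 from the other rows.
After both pivots, the entry at constraint row 3, column x1 is 1.

1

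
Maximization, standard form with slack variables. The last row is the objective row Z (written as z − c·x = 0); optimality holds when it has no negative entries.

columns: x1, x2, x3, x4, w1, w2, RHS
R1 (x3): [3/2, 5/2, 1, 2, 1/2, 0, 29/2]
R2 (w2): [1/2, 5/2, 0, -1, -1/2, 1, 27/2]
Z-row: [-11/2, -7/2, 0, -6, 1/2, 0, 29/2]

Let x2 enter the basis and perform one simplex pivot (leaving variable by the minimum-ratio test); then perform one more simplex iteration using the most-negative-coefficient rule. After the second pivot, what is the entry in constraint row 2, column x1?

Ratio test on column x2 — row 1: (29/2)/(5/2) = 29/5; row 2: (27/2)/(5/2) = 27/5. Minimum is 27/5 at row 2 (w2 leaves); pivot element 5/2.
Divide row 2 by 5/2; eliminate column x2 from the other rows.
Second iteration: most negative Z-row entry is -37/5 in column x4, so x4 enters.
Ratio test on column x4 — row 1: 1/3 = 1/3; row 2: entry -2/5 ≤ 0. Minimum is 1/3 at row 1 (x3 leaves); pivot element 3.
Divide row 1 by 3; eliminate column x4 from the other rows.
After both pivots, the entry at constraint row 2, column x1 is 1/3.

1/3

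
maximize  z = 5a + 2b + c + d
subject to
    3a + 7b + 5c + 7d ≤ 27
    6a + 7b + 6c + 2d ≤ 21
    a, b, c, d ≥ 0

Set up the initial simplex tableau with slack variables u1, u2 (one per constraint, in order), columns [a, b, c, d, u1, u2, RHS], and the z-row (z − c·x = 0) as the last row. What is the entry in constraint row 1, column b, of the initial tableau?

Constraint 1 has coefficient 7 on b.

7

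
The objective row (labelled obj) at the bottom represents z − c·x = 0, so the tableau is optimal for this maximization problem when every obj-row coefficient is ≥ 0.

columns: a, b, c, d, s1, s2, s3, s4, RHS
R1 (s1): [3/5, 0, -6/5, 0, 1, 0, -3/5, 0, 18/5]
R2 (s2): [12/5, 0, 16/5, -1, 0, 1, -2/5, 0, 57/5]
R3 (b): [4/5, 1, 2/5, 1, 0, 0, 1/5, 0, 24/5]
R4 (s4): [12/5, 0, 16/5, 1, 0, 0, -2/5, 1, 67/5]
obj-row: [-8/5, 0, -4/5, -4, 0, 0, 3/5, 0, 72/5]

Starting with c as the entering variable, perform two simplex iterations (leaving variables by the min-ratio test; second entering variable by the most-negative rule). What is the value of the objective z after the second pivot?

43/2

Ratio test on column c — row 1: entry -6/5 ≤ 0; row 2: (57/5)/(16/5) = 57/16; row 3: (24/5)/(2/5) = 12; row 4: (67/5)/(16/5) = 67/16. Minimum is 57/16 at row 2 (s2 leaves); pivot element 16/5.
Pivot on row 2; the obj-row RHS becomes 72/5 − (-4/5)·(57/16) = 69/4.
Next entering variable (most negative obj-row entry -17/4): d.
Ratio test on column d — row 1: entry -3/8 ≤ 0; row 2: entry -5/16 ≤ 0; row 3: (27/8)/(9/8) = 3; row 4: 2/2 = 1. Minimum is 1 at row 4 (s4 leaves); pivot element 2.
After the second pivot the obj-row RHS is 69/4 − (-17/4)·1 = 43/2.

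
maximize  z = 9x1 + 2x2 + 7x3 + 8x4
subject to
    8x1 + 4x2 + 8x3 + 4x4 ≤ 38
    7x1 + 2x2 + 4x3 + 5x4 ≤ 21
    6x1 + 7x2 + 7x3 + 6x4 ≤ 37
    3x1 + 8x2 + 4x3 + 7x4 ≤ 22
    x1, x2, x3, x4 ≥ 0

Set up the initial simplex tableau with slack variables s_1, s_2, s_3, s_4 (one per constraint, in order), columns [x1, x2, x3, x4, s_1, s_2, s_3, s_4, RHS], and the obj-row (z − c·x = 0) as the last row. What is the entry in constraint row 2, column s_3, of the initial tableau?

Slack s_3 belongs to constraint 3; its column is the unit vector e_3, so the entry in row 2 is 0.

0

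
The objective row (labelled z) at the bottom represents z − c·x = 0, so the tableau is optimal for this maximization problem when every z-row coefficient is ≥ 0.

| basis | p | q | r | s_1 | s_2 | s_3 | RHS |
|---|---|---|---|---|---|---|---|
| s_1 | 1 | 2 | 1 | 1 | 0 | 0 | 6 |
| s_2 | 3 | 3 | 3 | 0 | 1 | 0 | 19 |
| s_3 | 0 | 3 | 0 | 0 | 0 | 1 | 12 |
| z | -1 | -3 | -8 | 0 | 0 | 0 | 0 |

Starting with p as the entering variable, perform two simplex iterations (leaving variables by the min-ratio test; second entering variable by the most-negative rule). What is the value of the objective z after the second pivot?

48

Ratio test on column p — row 1: 6/1 = 6; row 2: 19/3 = 19/3; row 3: entry 0 ≤ 0. Minimum is 6 at row 1 (s_1 leaves); pivot element 1.
Pivot on row 1; the z-row RHS becomes 0 − (-1)·6 = 6.
Next entering variable (most negative z-row entry -7): r.
Ratio test on column r — row 1: 6/1 = 6; row 2: entry 0 ≤ 0; row 3: entry 0 ≤ 0. Minimum is 6 at row 1 (p leaves); pivot element 1.
After the second pivot the z-row RHS is 6 − (-7)·6 = 48.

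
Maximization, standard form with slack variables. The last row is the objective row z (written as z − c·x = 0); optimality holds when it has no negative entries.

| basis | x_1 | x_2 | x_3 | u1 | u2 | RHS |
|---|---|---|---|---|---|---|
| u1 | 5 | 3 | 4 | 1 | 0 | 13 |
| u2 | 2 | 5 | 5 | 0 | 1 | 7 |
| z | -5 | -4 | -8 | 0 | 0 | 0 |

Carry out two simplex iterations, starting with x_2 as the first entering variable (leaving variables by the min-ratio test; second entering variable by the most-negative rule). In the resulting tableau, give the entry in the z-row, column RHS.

Ratio test on column x_2 — row 1: 13/3 = 13/3; row 2: 7/5 = 7/5. Minimum is 7/5 at row 2 (u2 leaves); pivot element 5.
Divide row 2 by 5; eliminate column x_2 from the other rows.
Second iteration: most negative z-row entry is -4 in column x_3, so x_3 enters.
Ratio test on column x_3 — row 1: (44/5)/1 = 44/5; row 2: (7/5)/1 = 7/5. Minimum is 7/5 at row 2 (x_2 leaves); pivot element 1.
Divide row 2 by 1; eliminate column x_3 from the other rows.
After both pivots, the entry at the z-row, column RHS is 56/5.

56/5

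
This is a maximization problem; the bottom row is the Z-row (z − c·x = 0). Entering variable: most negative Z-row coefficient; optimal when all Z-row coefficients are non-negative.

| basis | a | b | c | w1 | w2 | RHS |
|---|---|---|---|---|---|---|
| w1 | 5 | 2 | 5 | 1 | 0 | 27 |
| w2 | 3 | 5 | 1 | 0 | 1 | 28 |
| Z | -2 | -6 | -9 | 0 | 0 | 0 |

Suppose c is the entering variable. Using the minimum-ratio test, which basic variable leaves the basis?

w1

Column c entries and ratios — w1: 27/5 = 27/5; w2: 28/1 = 28.
Smallest ratio is 27/5 in the row of w1, so w1 leaves.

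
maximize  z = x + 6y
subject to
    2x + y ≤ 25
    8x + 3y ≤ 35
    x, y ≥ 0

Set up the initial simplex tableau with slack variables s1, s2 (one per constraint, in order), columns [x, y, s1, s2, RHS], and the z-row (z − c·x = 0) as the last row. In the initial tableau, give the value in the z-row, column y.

-6

The z-row carries the negated objective coefficients: the y entry is -6.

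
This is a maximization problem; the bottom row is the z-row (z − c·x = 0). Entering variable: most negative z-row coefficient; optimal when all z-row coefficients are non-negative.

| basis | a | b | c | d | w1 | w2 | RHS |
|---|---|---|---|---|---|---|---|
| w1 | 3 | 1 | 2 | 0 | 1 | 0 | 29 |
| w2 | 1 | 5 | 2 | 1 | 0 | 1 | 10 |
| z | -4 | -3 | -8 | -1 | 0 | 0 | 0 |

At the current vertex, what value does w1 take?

29

w1 is basic (row 1); its value is the RHS of that row, 29.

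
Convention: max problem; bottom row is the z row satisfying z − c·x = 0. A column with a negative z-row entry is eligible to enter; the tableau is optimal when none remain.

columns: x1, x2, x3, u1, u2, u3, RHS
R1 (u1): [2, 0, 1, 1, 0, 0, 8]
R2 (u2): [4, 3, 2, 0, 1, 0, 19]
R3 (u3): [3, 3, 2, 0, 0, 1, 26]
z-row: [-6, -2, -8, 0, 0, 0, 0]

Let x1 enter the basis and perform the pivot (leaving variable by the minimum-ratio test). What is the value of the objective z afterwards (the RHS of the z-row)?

Ratio test on column x1 — row 1: 8/2 = 4; row 2: 19/4 = 19/4; row 3: 26/3 = 26/3. Minimum is 4 at row 1 (u1 leaves); pivot element 2.
Pivot on row 1; the z-row RHS becomes 0 − (-6)·4 = 24.

24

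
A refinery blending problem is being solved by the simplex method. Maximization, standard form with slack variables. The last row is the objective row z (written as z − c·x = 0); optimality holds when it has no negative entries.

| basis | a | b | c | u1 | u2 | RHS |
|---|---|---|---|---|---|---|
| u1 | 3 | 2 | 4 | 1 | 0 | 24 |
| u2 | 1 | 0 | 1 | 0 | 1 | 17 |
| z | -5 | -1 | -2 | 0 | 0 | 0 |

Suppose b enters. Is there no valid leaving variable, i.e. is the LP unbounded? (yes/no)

no

Column b has positive entries in row(s) 1, so the ratio test bounds it — not unbounded.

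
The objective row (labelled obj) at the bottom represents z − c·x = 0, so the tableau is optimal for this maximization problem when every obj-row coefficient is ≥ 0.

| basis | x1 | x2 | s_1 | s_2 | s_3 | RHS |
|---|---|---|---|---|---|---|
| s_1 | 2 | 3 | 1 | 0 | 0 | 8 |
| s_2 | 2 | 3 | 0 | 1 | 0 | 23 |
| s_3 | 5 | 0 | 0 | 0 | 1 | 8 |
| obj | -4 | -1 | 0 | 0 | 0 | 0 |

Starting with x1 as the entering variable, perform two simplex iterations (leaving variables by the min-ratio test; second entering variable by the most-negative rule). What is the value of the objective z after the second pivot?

Ratio test on column x1 — row 1: 8/2 = 4; row 2: 23/2 = 23/2; row 3: 8/5 = 8/5. Minimum is 8/5 at row 3 (s_3 leaves); pivot element 5.
Pivot on row 3; the obj-row RHS becomes 0 − (-4)·(8/5) = 32/5.
Next entering variable (most negative obj-row entry -1): x2.
Ratio test on column x2 — row 1: (24/5)/3 = 8/5; row 2: (99/5)/3 = 33/5; row 3: entry 0 ≤ 0. Minimum is 8/5 at row 1 (s_1 leaves); pivot element 3.
After the second pivot the obj-row RHS is 32/5 − (-1)·(8/5) = 8.

8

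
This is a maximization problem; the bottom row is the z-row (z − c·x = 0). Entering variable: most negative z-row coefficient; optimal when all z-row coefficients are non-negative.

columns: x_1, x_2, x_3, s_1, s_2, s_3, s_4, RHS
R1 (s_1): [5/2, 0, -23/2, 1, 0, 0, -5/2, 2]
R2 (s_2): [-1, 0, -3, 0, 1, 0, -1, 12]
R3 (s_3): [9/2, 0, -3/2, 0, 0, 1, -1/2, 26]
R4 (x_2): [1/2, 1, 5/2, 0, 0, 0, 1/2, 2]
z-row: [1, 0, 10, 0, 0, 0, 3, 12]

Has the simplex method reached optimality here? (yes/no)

yes

Every z-row coefficient is ≥ 0, so the tableau is optimal.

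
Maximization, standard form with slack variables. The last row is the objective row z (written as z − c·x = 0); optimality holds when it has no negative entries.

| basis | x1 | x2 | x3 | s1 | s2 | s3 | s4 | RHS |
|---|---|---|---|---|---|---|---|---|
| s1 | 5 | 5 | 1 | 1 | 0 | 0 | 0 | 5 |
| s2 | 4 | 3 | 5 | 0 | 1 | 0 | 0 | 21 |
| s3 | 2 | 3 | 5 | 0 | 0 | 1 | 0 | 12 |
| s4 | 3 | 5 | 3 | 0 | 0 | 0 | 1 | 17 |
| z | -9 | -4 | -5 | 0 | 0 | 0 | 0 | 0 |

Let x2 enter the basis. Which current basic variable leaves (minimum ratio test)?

Column x2 entries and ratios — s1: 5/5 = 1; s2: 21/3 = 7; s3: 12/3 = 4; s4: 17/5 = 17/5.
Smallest ratio is 1 in the row of s1, so s1 leaves.

s1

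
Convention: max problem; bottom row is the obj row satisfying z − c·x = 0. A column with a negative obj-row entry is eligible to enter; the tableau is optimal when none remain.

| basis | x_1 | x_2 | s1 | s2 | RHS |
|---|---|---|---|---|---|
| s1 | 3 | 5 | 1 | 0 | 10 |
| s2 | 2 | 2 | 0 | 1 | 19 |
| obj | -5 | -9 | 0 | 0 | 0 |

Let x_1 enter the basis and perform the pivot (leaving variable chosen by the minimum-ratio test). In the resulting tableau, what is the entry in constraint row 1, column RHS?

Ratio test on column x_1 — row 1: 10/3 = 10/3; row 2: 19/2 = 19/2. Minimum is 10/3 at row 1 (s1 leaves); pivot element 3.
Divide row 1 by 3; eliminate column x_1 from the other rows.
In the new row 1, the RHS entry is the old entry divided by the pivot: 10/3 = 10/3.

10/3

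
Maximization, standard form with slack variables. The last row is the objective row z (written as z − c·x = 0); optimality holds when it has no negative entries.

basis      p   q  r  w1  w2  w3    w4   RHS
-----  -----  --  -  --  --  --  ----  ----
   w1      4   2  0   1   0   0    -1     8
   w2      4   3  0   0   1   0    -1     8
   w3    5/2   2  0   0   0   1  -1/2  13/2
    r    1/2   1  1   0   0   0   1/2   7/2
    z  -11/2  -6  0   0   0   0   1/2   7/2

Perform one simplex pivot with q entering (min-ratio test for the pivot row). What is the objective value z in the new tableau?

Ratio test on column q — row 1: 8/2 = 4; row 2: 8/3 = 8/3; row 3: (13/2)/2 = 13/4; row 4: (7/2)/1 = 7/2. Minimum is 8/3 at row 2 (w2 leaves); pivot element 3.
Pivot on row 2; the z-row RHS becomes 7/2 − (-6)·(8/3) = 39/2.

39/2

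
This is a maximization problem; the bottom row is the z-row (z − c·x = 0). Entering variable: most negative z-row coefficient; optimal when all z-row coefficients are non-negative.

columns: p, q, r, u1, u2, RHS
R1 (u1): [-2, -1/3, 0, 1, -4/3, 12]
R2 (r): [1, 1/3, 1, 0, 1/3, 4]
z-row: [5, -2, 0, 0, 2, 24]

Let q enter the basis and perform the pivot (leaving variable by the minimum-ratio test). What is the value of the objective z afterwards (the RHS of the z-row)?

48

Ratio test on column q — row 1: entry -1/3 ≤ 0; row 2: 4/(1/3) = 12. Minimum is 12 at row 2 (r leaves); pivot element 1/3.
Pivot on row 2; the z-row RHS becomes 24 − (-2)·12 = 48.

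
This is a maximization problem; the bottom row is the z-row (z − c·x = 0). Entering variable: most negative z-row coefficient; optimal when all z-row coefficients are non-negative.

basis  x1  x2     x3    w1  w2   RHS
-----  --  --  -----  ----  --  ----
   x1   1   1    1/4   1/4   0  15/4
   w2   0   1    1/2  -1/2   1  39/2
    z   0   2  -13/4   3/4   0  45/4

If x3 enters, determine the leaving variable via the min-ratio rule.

x1

Column x3 entries and ratios — x1: (15/4)/(1/4) = 15; w2: (39/2)/(1/2) = 39.
Smallest ratio is 15 in the row of x1, so x1 leaves.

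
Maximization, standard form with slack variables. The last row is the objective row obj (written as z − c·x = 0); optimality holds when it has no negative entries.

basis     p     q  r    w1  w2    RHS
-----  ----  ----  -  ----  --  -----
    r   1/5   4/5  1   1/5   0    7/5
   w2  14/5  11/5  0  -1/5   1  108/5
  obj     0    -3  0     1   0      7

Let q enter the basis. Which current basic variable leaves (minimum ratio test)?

Column q entries and ratios — r: (7/5)/(4/5) = 7/4; w2: (108/5)/(11/5) = 108/11.
Smallest ratio is 7/4 in the row of r, so r leaves.

r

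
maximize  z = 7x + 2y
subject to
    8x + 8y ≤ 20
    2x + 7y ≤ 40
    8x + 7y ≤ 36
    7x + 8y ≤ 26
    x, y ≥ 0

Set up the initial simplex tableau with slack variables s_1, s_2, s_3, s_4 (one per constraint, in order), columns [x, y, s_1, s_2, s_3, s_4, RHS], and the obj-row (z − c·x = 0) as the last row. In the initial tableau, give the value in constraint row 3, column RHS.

36

The RHS of constraint 3 is b_3 = 36.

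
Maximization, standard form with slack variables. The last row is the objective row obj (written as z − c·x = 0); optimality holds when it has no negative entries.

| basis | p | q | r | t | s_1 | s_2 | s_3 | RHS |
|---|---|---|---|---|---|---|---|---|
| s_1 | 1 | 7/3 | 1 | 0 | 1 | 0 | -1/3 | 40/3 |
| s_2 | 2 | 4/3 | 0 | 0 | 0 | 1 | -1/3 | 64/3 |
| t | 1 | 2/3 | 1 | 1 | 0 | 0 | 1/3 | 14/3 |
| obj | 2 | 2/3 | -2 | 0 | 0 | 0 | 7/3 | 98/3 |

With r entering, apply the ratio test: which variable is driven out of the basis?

t

Column r entries and ratios — s_1: (40/3)/1 = 40/3; s_2: 0 ≤ 0, skip; t: (14/3)/1 = 14/3.
Smallest ratio is 14/3 in the row of t, so t leaves.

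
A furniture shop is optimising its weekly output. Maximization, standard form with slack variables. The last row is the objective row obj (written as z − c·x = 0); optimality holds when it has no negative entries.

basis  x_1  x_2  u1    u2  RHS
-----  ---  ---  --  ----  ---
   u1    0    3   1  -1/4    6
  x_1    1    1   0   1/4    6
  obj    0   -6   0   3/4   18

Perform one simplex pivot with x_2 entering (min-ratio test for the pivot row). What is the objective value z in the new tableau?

Ratio test on column x_2 — row 1: 6/3 = 2; row 2: 6/1 = 6. Minimum is 2 at row 1 (u1 leaves); pivot element 3.
Pivot on row 1; the obj-row RHS becomes 18 − (-6)·2 = 30.

30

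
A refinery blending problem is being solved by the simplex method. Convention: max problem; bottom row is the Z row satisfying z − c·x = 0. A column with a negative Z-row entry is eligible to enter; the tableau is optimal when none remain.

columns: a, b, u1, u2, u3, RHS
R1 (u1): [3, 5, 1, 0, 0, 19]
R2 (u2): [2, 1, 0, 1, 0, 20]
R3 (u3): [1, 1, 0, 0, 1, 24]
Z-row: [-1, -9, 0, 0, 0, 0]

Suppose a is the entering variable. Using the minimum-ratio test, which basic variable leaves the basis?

Column a entries and ratios — u1: 19/3 = 19/3; u2: 20/2 = 10; u3: 24/1 = 24.
Smallest ratio is 19/3 in the row of u1, so u1 leaves.

u1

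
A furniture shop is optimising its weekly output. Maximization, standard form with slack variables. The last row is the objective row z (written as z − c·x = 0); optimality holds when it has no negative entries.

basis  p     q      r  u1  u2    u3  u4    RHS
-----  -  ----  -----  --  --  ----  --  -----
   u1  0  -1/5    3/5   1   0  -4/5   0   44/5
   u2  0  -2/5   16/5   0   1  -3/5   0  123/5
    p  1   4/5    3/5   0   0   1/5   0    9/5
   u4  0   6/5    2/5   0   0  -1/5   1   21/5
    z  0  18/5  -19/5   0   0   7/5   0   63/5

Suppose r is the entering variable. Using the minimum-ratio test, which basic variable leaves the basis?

p

Column r entries and ratios — u1: (44/5)/(3/5) = 44/3; u2: (123/5)/(16/5) = 123/16; p: (9/5)/(3/5) = 3; u4: (21/5)/(2/5) = 21/2.
Smallest ratio is 3 in the row of p, so p leaves.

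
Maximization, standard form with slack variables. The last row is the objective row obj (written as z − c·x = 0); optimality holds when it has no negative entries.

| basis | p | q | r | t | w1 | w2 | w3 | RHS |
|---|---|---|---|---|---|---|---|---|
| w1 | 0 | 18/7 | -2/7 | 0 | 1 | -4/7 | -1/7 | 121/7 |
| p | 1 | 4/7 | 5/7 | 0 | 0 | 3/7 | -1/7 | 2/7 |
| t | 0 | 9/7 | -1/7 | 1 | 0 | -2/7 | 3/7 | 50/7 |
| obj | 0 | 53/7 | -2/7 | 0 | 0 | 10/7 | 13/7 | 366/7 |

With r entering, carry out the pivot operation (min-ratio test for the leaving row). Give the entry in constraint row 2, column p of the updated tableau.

Ratio test on column r — row 1: entry -2/7 ≤ 0; row 2: (2/7)/(5/7) = 2/5; row 3: entry -1/7 ≤ 0. Minimum is 2/5 at row 2 (p leaves); pivot element 5/7.
Divide row 2 by 5/7; eliminate column r from the other rows.
In the new row 2, the p entry is the old entry divided by the pivot: 1/(5/7) = 7/5.

7/5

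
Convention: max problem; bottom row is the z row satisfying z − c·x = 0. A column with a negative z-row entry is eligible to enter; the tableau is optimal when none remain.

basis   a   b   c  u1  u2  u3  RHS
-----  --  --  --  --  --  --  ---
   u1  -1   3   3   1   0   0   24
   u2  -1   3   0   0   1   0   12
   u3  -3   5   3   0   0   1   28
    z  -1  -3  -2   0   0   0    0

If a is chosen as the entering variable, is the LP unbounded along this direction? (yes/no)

yes

Every constraint-row entry in column a is ≤ 0, so increasing a is unbounded.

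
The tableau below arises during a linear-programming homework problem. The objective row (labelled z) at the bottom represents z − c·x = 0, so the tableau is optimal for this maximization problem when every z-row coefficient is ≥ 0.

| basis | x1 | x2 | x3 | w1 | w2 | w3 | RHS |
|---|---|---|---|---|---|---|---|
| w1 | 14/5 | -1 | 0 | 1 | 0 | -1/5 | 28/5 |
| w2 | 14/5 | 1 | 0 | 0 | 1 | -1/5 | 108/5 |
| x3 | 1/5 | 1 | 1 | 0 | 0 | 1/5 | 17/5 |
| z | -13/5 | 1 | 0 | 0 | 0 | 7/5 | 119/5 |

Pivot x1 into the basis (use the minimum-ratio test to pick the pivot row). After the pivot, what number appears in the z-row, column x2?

1/14

Ratio test on column x1 — row 1: (28/5)/(14/5) = 2; row 2: (108/5)/(14/5) = 54/7; row 3: (17/5)/(1/5) = 17. Minimum is 2 at row 1 (w1 leaves); pivot element 14/5.
Divide row 1 by 14/5; eliminate column x1 from the other rows.
z-row update in column x2: 1 − (-13/5)·(-5/14) = 1/14.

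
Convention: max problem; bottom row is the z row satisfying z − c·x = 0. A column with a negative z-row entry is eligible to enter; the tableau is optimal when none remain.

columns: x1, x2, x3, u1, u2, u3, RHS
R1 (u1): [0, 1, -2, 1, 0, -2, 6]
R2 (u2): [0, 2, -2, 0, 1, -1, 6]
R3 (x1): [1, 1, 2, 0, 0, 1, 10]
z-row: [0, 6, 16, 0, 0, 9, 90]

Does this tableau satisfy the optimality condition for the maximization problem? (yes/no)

Every z-row coefficient is ≥ 0, so the tableau is optimal.

yes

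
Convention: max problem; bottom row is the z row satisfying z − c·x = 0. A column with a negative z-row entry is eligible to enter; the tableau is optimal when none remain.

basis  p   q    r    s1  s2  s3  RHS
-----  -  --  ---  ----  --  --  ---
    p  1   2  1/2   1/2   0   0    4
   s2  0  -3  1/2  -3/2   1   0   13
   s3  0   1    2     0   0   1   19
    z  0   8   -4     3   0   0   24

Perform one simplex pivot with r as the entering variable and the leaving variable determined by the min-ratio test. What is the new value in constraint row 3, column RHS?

3

Ratio test on column r — row 1: 4/(1/2) = 8; row 2: 13/(1/2) = 26; row 3: 19/2 = 19/2. Minimum is 8 at row 1 (p leaves); pivot element 1/2.
Divide row 1 by 1/2; eliminate column r from the other rows.
Row 3 update in column RHS: 19 − 2·8 = 3.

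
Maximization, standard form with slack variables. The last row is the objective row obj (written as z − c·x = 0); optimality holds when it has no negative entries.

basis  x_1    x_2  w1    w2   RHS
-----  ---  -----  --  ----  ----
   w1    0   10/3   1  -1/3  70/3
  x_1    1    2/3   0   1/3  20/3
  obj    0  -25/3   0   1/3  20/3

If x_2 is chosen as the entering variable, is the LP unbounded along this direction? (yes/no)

no

Column x_2 has positive entries in row(s) 1, 2, so the ratio test bounds it — not unbounded.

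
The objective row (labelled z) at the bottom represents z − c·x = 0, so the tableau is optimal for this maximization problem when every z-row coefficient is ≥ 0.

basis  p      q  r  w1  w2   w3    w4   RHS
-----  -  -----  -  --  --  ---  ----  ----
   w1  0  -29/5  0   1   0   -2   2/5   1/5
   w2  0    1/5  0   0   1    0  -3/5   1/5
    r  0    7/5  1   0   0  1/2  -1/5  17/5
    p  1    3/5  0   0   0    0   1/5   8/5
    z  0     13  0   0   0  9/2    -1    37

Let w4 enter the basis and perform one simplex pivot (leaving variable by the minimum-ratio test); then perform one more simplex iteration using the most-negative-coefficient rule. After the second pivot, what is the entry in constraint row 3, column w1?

2/7

Ratio test on column w4 — row 1: (1/5)/(2/5) = 1/2; row 2: entry -3/5 ≤ 0; row 3: entry -1/5 ≤ 0; row 4: (8/5)/(1/5) = 8. Minimum is 1/2 at row 1 (w1 leaves); pivot element 2/5.
Divide row 1 by 2/5; eliminate column w4 from the other rows.
Second iteration: most negative z-row entry is -3/2 in column q, so q enters.
Ratio test on column q — row 1: entry -29/2 ≤ 0; row 2: entry -17/2 ≤ 0; row 3: entry -3/2 ≤ 0; row 4: (3/2)/(7/2) = 3/7. Minimum is 3/7 at row 4 (p leaves); pivot element 7/2.
Divide row 4 by 7/2; eliminate column q from the other rows.
After both pivots, the entry at constraint row 3, column w1 is 2/7.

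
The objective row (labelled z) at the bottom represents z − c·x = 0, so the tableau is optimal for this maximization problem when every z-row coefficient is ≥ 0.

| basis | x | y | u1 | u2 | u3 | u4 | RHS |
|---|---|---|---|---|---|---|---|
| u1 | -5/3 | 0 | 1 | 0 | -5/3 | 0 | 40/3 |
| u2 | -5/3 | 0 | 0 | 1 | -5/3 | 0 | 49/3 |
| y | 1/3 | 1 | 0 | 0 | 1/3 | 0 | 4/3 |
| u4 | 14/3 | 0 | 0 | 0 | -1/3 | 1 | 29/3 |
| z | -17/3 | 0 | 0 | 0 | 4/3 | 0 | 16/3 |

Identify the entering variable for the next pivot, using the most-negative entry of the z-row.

x

Negative z-row entries: x: -17/3.
The most negative is -17/3 in column x, so x enters.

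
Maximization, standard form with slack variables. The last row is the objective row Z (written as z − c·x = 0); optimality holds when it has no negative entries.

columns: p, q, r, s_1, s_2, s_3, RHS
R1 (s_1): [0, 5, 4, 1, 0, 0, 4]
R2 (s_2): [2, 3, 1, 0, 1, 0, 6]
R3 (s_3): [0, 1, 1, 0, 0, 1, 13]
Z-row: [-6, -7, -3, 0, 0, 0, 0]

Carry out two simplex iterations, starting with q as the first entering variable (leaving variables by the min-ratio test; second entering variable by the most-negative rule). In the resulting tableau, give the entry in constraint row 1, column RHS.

Ratio test on column q — row 1: 4/5 = 4/5; row 2: 6/3 = 2; row 3: 13/1 = 13. Minimum is 4/5 at row 1 (s_1 leaves); pivot element 5.
Divide row 1 by 5; eliminate column q from the other rows.
Second iteration: most negative Z-row entry is -6 in column p, so p enters.
Ratio test on column p — row 1: entry 0 ≤ 0; row 2: (18/5)/2 = 9/5; row 3: entry 0 ≤ 0. Minimum is 9/5 at row 2 (s_2 leaves); pivot element 2.
Divide row 2 by 2; eliminate column p from the other rows.
After both pivots, the entry at constraint row 1, column RHS is 4/5.

4/5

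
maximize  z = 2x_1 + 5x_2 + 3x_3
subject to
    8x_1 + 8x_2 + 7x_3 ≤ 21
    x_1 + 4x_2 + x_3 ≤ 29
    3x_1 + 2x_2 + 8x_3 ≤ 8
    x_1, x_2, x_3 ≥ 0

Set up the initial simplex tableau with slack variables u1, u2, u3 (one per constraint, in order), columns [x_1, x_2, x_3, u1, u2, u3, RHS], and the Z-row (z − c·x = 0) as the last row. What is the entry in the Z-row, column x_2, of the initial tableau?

The Z-row carries the negated objective coefficients: the x_2 entry is -5.

-5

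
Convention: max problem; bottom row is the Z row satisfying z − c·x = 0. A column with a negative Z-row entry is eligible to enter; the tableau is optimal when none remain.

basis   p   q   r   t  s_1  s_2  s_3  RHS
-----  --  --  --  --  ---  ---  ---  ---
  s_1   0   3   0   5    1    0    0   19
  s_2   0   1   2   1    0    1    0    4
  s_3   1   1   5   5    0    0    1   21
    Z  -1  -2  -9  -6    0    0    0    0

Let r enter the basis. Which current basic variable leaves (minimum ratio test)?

Column r entries and ratios — s_1: 0 ≤ 0, skip; s_2: 4/2 = 2; s_3: 21/5 = 21/5.
Smallest ratio is 2 in the row of s_2, so s_2 leaves.

s_2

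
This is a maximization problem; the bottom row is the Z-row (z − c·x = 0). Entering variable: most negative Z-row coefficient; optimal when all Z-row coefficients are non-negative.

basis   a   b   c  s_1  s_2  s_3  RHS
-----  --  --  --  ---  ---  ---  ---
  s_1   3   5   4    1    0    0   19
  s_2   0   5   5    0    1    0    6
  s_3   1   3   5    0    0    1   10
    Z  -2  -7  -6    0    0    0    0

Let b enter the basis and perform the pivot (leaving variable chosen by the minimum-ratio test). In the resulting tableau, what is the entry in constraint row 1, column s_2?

Ratio test on column b — row 1: 19/5 = 19/5; row 2: 6/5 = 6/5; row 3: 10/3 = 10/3. Minimum is 6/5 at row 2 (s_2 leaves); pivot element 5.
Divide row 2 by 5; eliminate column b from the other rows.
Row 1 update in column s_2: 0 − 5·(1/5) = -1.

-1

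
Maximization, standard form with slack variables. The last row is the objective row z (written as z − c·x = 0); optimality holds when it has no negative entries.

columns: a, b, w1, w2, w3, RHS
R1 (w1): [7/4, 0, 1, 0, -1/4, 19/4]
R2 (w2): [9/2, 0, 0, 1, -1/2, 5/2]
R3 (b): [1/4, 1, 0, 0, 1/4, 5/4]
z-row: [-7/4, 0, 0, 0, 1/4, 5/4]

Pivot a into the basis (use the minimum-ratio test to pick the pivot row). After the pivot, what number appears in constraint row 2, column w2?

2/9

Ratio test on column a — row 1: (19/4)/(7/4) = 19/7; row 2: (5/2)/(9/2) = 5/9; row 3: (5/4)/(1/4) = 5. Minimum is 5/9 at row 2 (w2 leaves); pivot element 9/2.
Divide row 2 by 9/2; eliminate column a from the other rows.
In the new row 2, the w2 entry is the old entry divided by the pivot: 1/(9/2) = 2/9.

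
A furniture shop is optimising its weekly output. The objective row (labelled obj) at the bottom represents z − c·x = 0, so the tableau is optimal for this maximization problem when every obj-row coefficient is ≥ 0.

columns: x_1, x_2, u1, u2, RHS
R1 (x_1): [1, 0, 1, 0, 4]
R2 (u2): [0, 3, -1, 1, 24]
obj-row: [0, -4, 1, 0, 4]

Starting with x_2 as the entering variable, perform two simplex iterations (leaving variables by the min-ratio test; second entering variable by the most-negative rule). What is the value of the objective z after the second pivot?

Ratio test on column x_2 — row 1: entry 0 ≤ 0; row 2: 24/3 = 8. Minimum is 8 at row 2 (u2 leaves); pivot element 3.
Pivot on row 2; the obj-row RHS becomes 4 − (-4)·8 = 36.
Next entering variable (most negative obj-row entry -1/3): u1.
Ratio test on column u1 — row 1: 4/1 = 4; row 2: entry -1/3 ≤ 0. Minimum is 4 at row 1 (x_1 leaves); pivot element 1.
After the second pivot the obj-row RHS is 36 − (-1/3)·4 = 112/3.

112/3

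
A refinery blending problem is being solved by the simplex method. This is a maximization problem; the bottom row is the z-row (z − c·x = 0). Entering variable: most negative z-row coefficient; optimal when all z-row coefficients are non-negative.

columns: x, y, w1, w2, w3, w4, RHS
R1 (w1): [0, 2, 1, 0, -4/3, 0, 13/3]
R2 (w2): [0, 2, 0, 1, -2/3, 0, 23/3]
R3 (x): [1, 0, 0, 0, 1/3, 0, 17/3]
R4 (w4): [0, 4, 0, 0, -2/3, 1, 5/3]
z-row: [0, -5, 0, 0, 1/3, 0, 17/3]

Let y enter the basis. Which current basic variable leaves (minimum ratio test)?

Column y entries and ratios — w1: (13/3)/2 = 13/6; w2: (23/3)/2 = 23/6; x: 0 ≤ 0, skip; w4: (5/3)/4 = 5/12.
Smallest ratio is 5/12 in the row of w4, so w4 leaves.

w4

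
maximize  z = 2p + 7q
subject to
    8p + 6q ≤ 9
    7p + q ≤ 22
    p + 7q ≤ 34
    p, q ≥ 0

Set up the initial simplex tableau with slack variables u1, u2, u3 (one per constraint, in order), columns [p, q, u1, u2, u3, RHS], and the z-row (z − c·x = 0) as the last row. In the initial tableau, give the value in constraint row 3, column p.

1

Constraint 3 has coefficient 1 on p.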